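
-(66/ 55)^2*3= -108/ 25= -4.32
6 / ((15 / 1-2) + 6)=6 / 19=0.32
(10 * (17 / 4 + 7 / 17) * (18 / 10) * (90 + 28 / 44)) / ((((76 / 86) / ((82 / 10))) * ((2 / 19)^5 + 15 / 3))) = 653527167374043 / 46303170980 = 14114.09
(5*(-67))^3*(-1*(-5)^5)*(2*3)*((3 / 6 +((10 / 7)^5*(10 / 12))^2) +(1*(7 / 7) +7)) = -19763267502809769921875 / 847425747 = -23321532975336.62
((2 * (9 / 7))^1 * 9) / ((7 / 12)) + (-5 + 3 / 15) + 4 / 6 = 26122 / 735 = 35.54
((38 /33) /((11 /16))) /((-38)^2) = 8 /6897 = 0.00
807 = 807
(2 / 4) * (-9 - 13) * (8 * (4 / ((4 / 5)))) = -440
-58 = -58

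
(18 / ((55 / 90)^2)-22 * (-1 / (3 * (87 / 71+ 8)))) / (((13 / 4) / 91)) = 326168696 / 237765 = 1371.81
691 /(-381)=-1.81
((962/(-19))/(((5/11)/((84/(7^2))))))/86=-63492/28595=-2.22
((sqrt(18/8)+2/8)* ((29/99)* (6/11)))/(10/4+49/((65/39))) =35/3993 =0.01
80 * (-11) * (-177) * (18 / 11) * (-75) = -19116000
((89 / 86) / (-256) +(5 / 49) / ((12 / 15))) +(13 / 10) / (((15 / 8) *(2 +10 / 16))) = 94089367 / 242726400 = 0.39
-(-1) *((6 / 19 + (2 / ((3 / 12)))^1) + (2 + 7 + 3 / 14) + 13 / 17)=82729 / 4522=18.29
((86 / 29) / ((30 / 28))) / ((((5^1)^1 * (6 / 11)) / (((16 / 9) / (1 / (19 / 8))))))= 251636 / 58725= 4.28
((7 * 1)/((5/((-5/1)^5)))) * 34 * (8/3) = -1190000/3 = -396666.67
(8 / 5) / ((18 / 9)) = 4 / 5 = 0.80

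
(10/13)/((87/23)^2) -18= -1765856/98397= -17.95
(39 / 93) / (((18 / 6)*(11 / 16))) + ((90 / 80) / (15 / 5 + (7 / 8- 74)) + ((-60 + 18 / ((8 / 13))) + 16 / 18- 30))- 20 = -16627291 / 208692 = -79.67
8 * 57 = 456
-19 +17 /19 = -344 /19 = -18.11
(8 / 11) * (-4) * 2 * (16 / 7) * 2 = -2048 / 77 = -26.60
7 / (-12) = -7 / 12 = -0.58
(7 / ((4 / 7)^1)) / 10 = 49 / 40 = 1.22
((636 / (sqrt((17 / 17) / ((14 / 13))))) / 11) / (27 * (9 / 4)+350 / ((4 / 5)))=2544 * sqrt(182) / 284999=0.12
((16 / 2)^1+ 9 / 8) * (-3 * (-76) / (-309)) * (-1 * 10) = 6935 / 103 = 67.33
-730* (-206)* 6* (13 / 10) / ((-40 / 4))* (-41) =24045762 / 5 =4809152.40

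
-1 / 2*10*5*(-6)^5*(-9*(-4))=6998400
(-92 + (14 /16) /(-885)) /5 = -651367 /35400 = -18.40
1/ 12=0.08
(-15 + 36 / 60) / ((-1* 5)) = 72 / 25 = 2.88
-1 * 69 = -69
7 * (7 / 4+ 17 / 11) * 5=5075 / 44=115.34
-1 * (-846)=846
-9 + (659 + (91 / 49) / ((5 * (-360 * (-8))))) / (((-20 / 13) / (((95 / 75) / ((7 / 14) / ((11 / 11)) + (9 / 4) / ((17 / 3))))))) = -283078307387 / 461160000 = -613.84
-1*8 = -8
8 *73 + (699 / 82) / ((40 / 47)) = 1948373 / 3280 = 594.02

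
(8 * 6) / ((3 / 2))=32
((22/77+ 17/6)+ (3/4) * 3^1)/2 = 451/168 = 2.68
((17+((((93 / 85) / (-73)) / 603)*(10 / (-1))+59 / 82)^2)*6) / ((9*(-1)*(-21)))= 7329076949820757 / 13178741408350686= 0.56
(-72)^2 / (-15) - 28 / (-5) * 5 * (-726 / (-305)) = -17016 / 61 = -278.95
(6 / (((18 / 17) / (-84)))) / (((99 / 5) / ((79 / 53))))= -35.83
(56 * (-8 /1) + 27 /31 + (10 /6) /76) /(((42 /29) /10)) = -3087.17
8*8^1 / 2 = 32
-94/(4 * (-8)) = 47/16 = 2.94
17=17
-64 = -64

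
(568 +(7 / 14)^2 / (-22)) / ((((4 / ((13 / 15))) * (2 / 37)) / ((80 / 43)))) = 8013941 / 1892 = 4235.70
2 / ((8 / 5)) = 5 / 4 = 1.25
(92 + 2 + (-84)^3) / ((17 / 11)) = -383453.53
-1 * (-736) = 736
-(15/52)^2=-0.08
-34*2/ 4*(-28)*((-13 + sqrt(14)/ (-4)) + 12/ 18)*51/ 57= -299404/ 57 - 2023*sqrt(14)/ 19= -5651.09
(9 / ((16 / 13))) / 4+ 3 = 309 / 64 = 4.83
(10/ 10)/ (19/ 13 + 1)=13/ 32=0.41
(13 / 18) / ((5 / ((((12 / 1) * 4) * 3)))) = 104 / 5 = 20.80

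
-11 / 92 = -0.12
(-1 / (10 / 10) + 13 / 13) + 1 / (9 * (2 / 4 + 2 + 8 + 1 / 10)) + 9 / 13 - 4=-20446 / 6201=-3.30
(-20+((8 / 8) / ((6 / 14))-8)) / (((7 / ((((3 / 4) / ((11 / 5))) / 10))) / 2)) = -1 / 4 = -0.25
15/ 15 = 1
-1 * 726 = -726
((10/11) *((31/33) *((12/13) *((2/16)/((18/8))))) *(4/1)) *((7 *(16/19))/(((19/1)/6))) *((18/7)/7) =476160/3974971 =0.12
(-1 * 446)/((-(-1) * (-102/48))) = 3568/17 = 209.88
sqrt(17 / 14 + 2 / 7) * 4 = 2 * sqrt(6) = 4.90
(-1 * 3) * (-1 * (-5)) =-15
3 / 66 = 1 / 22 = 0.05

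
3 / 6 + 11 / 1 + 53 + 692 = 1513 / 2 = 756.50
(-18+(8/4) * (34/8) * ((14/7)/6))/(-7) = 13/6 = 2.17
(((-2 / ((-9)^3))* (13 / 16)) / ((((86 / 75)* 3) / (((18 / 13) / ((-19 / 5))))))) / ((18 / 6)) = -125 / 1588248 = -0.00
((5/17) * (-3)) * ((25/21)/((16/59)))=-7375/1904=-3.87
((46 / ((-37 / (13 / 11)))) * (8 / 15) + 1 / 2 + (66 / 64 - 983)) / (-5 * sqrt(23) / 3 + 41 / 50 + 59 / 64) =16044158931030 / 570652127353 + 15351425840000 * sqrt(23) / 570652127353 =157.13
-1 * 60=-60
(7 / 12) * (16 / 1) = 28 / 3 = 9.33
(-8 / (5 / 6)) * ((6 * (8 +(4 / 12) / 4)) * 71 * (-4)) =661152 / 5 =132230.40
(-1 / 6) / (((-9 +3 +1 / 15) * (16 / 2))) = 5 / 1424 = 0.00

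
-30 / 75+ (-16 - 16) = -162 / 5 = -32.40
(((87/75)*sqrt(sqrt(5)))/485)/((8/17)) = 493*5^(1/4)/97000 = 0.01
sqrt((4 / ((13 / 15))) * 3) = 6 * sqrt(65) / 13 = 3.72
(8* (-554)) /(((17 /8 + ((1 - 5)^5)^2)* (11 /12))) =-425472 /92274875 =-0.00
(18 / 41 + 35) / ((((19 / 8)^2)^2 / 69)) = 410652672 / 5343161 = 76.86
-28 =-28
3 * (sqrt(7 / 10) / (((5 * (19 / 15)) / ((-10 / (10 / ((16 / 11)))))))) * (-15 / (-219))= -72 * sqrt(70) / 15257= -0.04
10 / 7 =1.43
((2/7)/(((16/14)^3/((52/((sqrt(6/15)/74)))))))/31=23569 * sqrt(10)/1984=37.57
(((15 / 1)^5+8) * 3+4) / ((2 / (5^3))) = 142384562.50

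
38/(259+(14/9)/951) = 325242/2216795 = 0.15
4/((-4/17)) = -17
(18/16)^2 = 81/64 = 1.27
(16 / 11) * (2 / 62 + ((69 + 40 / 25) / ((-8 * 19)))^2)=0.36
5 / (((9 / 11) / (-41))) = -2255 / 9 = -250.56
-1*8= -8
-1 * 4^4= -256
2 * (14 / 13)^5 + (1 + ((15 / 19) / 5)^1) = 28605758 / 7054567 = 4.05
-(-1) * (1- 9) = -8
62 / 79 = 0.78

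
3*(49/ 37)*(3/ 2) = 441/ 74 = 5.96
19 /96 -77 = -7373 /96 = -76.80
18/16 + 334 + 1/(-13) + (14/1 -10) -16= 33597/104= 323.05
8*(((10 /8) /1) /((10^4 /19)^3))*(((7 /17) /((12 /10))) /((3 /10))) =48013 /612000000000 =0.00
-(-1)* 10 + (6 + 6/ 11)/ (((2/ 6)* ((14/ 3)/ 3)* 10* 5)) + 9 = 37061/ 1925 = 19.25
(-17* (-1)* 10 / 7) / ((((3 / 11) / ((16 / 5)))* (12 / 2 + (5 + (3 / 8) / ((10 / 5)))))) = 95744 / 3759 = 25.47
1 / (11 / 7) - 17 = -180 / 11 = -16.36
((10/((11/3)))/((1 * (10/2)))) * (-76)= -456/11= -41.45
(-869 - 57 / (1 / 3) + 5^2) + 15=-1000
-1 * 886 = -886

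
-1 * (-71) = 71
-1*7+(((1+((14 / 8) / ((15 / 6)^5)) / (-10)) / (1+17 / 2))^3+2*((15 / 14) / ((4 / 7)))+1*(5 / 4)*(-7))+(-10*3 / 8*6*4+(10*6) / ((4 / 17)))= 4003276661182496259 / 26165008544921875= 153.00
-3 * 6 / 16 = -9 / 8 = -1.12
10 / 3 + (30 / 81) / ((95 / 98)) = 3.72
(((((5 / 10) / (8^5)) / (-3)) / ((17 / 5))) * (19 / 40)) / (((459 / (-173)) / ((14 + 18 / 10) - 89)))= -200507 / 10227548160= -0.00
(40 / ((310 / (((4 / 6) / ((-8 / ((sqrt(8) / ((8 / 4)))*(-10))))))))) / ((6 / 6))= 10*sqrt(2) / 93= 0.15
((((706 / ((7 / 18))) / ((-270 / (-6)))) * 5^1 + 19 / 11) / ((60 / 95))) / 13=22895 / 924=24.78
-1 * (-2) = 2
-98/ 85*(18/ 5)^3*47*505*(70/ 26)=-18991569744/ 5525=-3437388.19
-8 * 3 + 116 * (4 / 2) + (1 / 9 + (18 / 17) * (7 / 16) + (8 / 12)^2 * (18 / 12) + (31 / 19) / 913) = 4442795461 / 21232728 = 209.24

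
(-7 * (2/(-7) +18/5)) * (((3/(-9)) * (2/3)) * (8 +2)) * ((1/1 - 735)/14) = -170288/63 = -2702.98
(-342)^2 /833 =116964 /833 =140.41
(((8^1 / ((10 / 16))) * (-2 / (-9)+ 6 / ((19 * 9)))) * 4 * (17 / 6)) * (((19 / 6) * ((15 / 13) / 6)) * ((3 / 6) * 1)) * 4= 45.46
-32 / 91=-0.35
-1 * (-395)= 395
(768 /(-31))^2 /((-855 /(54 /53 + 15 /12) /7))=-55164928 /4838635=-11.40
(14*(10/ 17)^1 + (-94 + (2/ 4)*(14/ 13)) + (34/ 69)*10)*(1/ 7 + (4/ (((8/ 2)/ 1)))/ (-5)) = 69970/ 15249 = 4.59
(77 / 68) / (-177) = -0.01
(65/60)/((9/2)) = 13/54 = 0.24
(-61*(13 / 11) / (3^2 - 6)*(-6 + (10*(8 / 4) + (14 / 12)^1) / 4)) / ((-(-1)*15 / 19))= 256139 / 11880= 21.56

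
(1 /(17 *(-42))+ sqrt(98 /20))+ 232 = 7 *sqrt(10) /10+ 165647 /714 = 234.21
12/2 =6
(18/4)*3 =27/2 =13.50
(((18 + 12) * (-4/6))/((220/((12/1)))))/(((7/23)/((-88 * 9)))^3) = 6593979820032/343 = 19224430962.19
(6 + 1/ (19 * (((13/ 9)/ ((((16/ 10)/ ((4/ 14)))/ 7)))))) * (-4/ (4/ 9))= -67014/ 1235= -54.26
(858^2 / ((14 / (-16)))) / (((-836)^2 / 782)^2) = -1.05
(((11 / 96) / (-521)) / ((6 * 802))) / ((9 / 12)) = -11 / 180507744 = -0.00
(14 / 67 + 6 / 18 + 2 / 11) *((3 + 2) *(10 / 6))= 40025 / 6633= 6.03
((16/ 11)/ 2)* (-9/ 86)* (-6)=216/ 473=0.46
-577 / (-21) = 577 / 21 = 27.48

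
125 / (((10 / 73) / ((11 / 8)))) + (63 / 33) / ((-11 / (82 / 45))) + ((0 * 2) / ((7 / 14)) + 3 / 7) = 255075707 / 203280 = 1254.80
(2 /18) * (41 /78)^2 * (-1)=-1681 /54756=-0.03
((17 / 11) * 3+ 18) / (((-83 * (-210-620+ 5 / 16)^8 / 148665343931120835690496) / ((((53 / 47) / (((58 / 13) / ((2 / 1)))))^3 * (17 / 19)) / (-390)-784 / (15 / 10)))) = 94.37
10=10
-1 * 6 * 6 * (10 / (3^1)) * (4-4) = 0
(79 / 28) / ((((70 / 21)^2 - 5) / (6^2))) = 16.62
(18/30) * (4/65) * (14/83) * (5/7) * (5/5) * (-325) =-120/83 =-1.45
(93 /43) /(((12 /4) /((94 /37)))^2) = 273916 /176601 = 1.55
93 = 93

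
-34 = -34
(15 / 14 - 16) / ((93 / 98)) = -15.73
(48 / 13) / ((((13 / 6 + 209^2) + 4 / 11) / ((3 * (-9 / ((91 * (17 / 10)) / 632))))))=-540587520 / 57982285543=-0.01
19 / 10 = 1.90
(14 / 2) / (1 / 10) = 70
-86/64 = -43/32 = -1.34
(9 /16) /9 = 0.06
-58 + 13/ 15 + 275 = 3268/ 15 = 217.87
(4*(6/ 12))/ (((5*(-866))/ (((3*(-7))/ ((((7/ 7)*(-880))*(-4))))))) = 21/ 7620800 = 0.00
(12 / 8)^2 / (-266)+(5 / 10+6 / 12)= 1055 / 1064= 0.99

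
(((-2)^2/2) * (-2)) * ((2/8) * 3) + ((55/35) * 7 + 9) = 17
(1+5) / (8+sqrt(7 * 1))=16 / 19 - 2 * sqrt(7) / 19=0.56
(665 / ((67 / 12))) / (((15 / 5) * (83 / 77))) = 204820 / 5561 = 36.83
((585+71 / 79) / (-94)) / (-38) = 23143 / 141094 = 0.16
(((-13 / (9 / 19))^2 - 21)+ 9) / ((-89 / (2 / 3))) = -120074 / 21627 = -5.55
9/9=1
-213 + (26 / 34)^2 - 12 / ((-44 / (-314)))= -947506 / 3179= -298.05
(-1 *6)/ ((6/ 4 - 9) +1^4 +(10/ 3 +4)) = -36/ 5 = -7.20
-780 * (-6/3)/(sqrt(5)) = 312 * sqrt(5) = 697.65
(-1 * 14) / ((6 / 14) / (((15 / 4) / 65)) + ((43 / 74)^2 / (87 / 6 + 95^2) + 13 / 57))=-276508686972 / 151224160361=-1.83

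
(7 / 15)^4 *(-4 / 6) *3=-4802 / 50625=-0.09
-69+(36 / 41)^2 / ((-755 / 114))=-87719439 / 1269155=-69.12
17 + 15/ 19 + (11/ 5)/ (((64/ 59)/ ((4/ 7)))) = 201611/ 10640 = 18.95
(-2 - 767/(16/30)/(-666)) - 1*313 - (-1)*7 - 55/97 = -52785461/172272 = -306.41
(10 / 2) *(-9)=-45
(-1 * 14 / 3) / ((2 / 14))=-98 / 3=-32.67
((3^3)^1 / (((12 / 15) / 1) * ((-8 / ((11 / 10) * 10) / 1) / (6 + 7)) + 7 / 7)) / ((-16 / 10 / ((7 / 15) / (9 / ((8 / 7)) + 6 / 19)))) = -57057 / 56689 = -1.01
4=4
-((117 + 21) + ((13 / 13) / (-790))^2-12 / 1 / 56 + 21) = -158.79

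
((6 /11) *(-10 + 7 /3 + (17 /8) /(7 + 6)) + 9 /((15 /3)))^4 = 1848505447074001 /66905856160000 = 27.63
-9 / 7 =-1.29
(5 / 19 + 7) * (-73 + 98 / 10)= -43608 / 95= -459.03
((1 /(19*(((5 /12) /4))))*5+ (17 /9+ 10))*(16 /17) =2320 /171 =13.57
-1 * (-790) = 790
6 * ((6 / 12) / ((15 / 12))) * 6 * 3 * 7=1512 / 5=302.40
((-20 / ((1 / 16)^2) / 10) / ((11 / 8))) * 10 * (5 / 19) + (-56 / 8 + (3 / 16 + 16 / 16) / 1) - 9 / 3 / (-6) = -3294565 / 3344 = -985.22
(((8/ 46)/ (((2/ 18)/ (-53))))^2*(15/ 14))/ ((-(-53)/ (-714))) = -52546320/ 529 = -99331.42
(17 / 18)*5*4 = 170 / 9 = 18.89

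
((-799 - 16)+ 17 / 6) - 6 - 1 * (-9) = -4855 / 6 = -809.17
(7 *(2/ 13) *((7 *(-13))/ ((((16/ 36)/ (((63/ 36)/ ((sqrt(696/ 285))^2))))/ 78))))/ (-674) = 11437335/ 625472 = 18.29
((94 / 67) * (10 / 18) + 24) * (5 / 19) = 6.52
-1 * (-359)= 359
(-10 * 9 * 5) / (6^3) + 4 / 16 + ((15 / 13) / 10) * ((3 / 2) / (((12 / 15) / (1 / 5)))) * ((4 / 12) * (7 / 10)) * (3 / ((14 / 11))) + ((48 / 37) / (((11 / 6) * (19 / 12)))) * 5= 0.43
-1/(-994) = 0.00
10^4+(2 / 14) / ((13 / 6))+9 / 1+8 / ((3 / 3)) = 911553 / 91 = 10017.07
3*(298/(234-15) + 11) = 37.08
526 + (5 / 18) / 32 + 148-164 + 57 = 326597 / 576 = 567.01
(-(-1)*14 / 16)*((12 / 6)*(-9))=-63 / 4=-15.75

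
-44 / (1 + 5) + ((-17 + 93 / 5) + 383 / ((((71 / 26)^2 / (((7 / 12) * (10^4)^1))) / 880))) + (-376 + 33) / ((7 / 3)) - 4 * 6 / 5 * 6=19935902273357 / 75615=263650099.50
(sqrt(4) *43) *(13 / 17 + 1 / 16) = 71.14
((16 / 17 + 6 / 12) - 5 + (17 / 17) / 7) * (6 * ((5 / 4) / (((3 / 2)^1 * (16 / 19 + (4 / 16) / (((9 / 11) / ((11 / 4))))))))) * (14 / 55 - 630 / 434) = 2269967544 / 186785137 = 12.15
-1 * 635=-635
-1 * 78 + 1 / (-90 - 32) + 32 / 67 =-633735 / 8174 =-77.53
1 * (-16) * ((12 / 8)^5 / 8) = -243 / 16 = -15.19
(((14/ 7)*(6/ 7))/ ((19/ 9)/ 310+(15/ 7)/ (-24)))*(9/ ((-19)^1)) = 1205280/ 122417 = 9.85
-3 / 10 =-0.30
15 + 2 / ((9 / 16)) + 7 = 230 / 9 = 25.56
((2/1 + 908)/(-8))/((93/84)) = -3185/31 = -102.74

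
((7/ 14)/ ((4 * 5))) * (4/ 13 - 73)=-189/ 104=-1.82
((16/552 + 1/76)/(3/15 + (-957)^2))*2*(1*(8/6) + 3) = 14365/36020349036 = 0.00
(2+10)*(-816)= -9792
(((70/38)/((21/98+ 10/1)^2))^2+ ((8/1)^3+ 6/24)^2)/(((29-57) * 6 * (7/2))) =-633775241004753961/1420197227537088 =-446.26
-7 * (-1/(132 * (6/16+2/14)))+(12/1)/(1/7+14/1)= 910/957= 0.95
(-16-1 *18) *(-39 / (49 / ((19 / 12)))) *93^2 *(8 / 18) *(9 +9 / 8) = 326854359 / 196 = 1667624.28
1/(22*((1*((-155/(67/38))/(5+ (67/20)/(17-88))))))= -471211/184003600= -0.00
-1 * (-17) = 17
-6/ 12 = -1/ 2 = -0.50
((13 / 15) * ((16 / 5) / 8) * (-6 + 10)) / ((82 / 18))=312 / 1025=0.30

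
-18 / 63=-0.29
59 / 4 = 14.75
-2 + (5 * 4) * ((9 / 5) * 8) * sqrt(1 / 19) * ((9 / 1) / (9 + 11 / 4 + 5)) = -2 + 10368 * sqrt(19) / 1273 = 33.50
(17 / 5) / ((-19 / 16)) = -272 / 95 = -2.86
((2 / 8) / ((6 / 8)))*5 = 5 / 3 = 1.67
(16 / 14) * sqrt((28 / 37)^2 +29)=8 * sqrt(40485) / 259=6.21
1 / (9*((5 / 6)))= 2 / 15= 0.13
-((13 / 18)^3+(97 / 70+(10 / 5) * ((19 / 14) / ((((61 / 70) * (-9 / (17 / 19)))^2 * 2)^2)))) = -307502149714134937 / 174464958710576520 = -1.76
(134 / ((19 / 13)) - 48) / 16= 415 / 152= 2.73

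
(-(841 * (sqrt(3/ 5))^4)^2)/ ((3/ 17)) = -324641979/ 625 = -519427.17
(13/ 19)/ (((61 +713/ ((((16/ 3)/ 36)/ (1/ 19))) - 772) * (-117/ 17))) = 68/ 313065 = 0.00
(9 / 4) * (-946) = -4257 / 2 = -2128.50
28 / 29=0.97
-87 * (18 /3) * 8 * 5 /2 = -10440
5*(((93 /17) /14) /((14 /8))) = 930 /833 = 1.12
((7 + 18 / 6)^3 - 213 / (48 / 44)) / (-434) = -1.85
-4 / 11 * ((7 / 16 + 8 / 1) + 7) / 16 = -247 / 704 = -0.35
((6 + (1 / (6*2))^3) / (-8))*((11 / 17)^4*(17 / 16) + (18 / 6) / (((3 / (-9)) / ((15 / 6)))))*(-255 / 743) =-90938151955 / 15831392256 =-5.74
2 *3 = 6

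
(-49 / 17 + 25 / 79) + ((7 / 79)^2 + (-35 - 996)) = -109657408 / 106097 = -1033.56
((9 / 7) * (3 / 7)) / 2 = 0.28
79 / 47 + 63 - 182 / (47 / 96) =-14432 / 47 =-307.06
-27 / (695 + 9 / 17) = -459 / 11824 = -0.04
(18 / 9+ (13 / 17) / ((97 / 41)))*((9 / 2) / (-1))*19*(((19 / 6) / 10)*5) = -4148973 / 13192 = -314.51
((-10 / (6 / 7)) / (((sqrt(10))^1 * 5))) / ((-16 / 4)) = 7 * sqrt(10) / 120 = 0.18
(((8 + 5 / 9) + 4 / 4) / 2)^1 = 4.78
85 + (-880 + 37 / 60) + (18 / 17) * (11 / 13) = -10521643 / 13260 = -793.49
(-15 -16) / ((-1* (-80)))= -31 / 80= -0.39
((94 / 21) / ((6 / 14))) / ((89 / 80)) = 7520 / 801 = 9.39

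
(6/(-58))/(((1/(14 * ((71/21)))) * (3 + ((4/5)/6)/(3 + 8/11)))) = -87330/54143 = -1.61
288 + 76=364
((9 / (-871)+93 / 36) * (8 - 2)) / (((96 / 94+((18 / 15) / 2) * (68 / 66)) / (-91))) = -856.90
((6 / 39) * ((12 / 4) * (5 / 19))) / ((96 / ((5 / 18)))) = 25 / 71136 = 0.00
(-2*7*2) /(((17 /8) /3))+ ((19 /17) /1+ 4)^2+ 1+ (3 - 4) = -3855 /289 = -13.34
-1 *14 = -14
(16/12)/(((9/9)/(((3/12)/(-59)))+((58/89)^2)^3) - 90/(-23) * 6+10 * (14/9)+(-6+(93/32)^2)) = -0.01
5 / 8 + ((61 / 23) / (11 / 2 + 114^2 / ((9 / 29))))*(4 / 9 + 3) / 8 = 86698487 / 138711528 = 0.63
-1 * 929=-929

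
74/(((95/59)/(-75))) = -65490/19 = -3446.84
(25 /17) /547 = 25 /9299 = 0.00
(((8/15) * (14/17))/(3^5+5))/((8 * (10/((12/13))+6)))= 7/532270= 0.00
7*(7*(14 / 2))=343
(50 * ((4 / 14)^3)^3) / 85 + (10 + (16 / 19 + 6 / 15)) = 732660575092 / 65171075305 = 11.24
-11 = -11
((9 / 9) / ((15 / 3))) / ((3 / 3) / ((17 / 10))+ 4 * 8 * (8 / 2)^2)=17 / 43570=0.00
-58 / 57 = -1.02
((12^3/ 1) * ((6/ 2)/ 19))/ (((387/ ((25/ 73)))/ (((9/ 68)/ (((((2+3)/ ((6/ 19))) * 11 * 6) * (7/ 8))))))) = 0.00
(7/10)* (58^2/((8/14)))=41209/10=4120.90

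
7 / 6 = 1.17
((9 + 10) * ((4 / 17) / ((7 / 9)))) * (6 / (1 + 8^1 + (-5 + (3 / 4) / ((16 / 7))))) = 262656 / 32963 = 7.97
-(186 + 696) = -882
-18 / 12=-3 / 2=-1.50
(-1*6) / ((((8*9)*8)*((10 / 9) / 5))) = -3 / 64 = -0.05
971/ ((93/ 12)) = 3884/ 31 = 125.29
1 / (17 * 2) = 1 / 34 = 0.03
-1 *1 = -1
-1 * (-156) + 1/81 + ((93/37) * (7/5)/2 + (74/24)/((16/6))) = 76209181/479520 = 158.93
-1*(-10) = 10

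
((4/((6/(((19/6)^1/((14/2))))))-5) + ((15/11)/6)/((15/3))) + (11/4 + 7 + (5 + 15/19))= 573371/52668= 10.89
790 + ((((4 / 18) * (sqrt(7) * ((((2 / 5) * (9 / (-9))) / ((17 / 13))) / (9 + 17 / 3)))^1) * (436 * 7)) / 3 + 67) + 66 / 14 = 6032 / 7-39676 * sqrt(7) / 8415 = 849.24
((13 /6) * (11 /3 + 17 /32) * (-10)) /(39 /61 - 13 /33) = -1352065 /3648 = -370.63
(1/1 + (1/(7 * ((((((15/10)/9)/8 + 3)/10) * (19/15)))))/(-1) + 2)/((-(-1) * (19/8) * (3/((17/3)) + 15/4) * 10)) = 0.03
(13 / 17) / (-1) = -13 / 17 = -0.76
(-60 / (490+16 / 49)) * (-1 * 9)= 13230 / 12013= 1.10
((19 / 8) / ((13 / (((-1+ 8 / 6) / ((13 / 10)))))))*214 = 10165 / 1014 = 10.02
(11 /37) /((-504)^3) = -11 /4736890368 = -0.00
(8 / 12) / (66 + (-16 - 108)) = -1 / 87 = -0.01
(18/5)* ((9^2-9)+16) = 1584/5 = 316.80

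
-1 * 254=-254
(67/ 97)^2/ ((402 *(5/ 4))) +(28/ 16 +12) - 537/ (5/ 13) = -780447787/ 564540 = -1382.45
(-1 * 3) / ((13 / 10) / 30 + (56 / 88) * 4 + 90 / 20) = -9900 / 23393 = -0.42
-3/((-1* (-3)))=-1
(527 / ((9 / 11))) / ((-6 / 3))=-5797 / 18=-322.06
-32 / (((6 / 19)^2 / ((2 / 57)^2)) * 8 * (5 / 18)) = -8 / 45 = -0.18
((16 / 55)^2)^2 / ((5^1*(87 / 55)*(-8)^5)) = -2 / 72373125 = -0.00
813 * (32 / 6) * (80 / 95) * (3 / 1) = 208128 / 19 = 10954.11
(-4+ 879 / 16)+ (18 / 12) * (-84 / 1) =-1201 / 16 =-75.06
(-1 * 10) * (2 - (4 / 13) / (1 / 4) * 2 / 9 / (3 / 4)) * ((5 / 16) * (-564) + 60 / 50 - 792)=616763 / 39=15814.44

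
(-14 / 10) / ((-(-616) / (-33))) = 3 / 40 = 0.08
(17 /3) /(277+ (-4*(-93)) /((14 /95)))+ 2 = 117773 /58827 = 2.00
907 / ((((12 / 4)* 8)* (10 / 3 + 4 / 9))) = 2721 / 272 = 10.00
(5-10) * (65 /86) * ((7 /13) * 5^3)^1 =-21875 /86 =-254.36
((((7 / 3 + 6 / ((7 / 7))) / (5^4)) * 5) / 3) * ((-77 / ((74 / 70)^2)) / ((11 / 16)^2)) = -439040 / 135531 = -3.24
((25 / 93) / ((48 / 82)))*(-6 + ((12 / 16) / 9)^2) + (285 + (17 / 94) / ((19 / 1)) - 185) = 27914540893 / 287017344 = 97.26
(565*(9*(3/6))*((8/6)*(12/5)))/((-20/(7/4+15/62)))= -251199/310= -810.32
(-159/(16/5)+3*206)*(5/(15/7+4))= 318255/688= 462.58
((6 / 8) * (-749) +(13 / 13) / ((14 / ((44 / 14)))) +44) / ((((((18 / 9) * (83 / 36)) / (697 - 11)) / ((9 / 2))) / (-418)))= 12020351805 / 83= 144823515.72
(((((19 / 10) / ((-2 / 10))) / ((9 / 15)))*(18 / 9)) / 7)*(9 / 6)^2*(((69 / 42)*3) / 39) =-1.29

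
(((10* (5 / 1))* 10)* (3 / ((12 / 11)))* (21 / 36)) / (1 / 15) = 48125 / 4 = 12031.25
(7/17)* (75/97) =525/1649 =0.32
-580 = -580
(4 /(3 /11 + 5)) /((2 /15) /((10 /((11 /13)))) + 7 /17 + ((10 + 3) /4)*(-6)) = -66300 /1667239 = -0.04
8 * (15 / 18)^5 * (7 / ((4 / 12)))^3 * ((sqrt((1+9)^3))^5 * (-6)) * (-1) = 5359375000000 * sqrt(10) / 3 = 5649277278321.64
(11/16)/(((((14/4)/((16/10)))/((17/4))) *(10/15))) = 561/280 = 2.00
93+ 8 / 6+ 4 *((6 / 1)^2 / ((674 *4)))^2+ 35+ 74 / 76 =1687076729 / 12946866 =130.31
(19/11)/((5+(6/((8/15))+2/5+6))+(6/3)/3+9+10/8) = 0.05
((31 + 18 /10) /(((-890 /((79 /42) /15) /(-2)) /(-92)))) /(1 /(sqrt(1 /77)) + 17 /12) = 40526368 /2522916375 - 9535616* sqrt(77) /840972125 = -0.08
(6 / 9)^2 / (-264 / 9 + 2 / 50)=-100 / 6591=-0.02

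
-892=-892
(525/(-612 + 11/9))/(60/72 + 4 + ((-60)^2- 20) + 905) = -28350/148083683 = -0.00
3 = 3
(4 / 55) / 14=2 / 385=0.01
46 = 46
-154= -154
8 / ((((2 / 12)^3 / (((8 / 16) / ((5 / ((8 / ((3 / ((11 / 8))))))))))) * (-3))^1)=-1056 / 5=-211.20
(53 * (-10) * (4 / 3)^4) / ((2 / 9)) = -67840 / 9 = -7537.78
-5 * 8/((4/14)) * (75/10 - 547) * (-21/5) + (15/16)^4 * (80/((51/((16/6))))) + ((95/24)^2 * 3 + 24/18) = -8282058721/26112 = -317174.43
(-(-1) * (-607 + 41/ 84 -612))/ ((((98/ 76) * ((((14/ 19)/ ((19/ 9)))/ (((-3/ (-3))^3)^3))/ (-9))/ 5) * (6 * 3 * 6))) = 3510264725/ 3111696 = 1128.09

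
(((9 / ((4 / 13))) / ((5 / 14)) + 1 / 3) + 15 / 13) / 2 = 32521 / 780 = 41.69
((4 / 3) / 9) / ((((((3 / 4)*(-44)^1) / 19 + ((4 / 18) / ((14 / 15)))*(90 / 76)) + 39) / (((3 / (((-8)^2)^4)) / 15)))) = 133 / 2827474698240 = 0.00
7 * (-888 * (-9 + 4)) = 31080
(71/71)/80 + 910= 910.01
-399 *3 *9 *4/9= -4788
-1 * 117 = -117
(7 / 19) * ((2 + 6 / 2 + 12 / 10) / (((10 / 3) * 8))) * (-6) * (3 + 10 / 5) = -1953 / 760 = -2.57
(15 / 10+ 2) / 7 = 1 / 2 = 0.50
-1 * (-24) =24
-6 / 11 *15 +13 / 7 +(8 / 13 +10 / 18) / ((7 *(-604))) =-4916689 / 777348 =-6.32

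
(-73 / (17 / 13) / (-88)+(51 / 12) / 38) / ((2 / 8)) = 10605 / 3553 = 2.98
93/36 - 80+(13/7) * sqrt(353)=-929/12+13 * sqrt(353)/7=-42.52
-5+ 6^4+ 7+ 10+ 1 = 1309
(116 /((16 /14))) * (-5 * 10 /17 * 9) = -45675 /17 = -2686.76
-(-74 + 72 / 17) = 1186 / 17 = 69.76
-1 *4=-4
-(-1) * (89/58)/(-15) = -89/870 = -0.10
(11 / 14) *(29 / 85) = 319 / 1190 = 0.27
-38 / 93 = -0.41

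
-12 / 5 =-2.40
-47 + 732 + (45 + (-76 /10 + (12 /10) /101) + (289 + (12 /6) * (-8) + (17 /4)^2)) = 8188873 /8080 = 1013.47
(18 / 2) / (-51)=-3 / 17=-0.18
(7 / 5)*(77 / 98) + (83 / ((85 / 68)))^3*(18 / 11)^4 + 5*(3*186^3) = 360980789886611 / 3660250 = 98621894.65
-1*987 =-987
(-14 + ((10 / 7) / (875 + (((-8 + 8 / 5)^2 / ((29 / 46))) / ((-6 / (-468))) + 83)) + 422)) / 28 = 6238452961 / 428128876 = 14.57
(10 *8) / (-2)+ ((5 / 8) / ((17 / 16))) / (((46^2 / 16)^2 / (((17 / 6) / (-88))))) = -369390130 / 9234753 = -40.00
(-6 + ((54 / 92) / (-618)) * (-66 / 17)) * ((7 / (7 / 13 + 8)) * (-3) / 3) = 4.92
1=1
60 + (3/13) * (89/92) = 72027/1196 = 60.22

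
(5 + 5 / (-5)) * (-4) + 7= -9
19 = 19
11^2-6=115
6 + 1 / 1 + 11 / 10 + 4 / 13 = 1093 / 130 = 8.41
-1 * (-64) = 64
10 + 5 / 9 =95 / 9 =10.56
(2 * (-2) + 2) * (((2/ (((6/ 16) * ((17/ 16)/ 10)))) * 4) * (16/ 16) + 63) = -26906/ 51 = -527.57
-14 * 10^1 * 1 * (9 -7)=-280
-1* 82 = -82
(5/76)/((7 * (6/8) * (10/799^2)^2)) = 51072160.00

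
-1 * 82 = -82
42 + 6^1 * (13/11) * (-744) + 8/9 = -518042/99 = -5232.75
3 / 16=0.19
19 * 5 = 95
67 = 67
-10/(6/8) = -40/3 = -13.33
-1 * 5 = -5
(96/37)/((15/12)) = 2.08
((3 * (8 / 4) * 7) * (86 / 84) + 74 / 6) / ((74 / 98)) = 8134 / 111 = 73.28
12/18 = 0.67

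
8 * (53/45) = 424/45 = 9.42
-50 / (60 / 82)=-205 / 3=-68.33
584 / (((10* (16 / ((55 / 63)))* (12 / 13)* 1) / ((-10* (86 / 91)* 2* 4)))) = -345290 / 1323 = -260.99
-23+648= 625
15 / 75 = 1 / 5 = 0.20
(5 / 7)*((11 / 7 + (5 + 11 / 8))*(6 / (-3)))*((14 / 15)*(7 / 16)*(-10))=2225 / 48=46.35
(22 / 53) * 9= 198 / 53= 3.74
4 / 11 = 0.36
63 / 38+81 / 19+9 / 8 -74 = -10177 / 152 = -66.95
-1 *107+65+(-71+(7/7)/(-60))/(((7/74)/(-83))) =62270.05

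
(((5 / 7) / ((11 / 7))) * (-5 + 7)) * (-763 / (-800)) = 763 / 880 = 0.87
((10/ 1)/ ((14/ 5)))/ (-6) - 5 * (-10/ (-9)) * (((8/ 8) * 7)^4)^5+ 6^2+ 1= -55854586408328396113/ 126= -443290368320066635.82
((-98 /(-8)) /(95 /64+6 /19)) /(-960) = -931 /131340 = -0.01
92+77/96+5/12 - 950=-27417/32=-856.78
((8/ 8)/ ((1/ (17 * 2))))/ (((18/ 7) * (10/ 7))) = 833/ 90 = 9.26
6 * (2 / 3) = 4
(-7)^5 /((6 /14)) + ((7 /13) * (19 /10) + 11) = -15289681 /390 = -39204.31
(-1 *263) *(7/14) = -263/2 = -131.50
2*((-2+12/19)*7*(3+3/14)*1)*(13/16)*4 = -7605/38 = -200.13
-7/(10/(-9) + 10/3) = -63/20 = -3.15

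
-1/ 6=-0.17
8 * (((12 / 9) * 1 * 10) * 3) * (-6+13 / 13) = -1600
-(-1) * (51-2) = 49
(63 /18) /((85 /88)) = 308 /85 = 3.62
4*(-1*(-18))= 72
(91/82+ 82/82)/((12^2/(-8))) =-173/1476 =-0.12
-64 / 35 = -1.83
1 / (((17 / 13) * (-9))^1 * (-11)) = 13 / 1683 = 0.01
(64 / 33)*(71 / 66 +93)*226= 44903488 / 1089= 41233.69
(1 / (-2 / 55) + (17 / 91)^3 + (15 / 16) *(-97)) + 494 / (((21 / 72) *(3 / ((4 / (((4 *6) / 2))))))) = 2523299185 / 36171408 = 69.76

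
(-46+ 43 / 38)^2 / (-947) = -2907025 / 1367468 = -2.13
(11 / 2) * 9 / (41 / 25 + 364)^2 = 625 / 1688038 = 0.00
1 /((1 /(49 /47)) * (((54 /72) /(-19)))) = -3724 /141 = -26.41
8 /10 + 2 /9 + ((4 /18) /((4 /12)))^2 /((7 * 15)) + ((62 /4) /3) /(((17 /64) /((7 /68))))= 165434 /54621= 3.03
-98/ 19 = -5.16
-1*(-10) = 10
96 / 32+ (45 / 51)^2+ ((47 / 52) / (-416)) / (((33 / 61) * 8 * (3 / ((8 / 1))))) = 2337763693 / 618913152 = 3.78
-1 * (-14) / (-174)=-7 / 87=-0.08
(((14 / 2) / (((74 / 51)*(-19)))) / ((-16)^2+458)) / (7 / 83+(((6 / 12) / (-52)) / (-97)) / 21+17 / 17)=-4395846 / 13403681309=-0.00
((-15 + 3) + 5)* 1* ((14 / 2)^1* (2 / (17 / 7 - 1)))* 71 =-24353 / 5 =-4870.60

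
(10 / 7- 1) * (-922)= -2766 / 7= -395.14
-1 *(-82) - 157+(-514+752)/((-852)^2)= -27221281/362952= -75.00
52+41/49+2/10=53.04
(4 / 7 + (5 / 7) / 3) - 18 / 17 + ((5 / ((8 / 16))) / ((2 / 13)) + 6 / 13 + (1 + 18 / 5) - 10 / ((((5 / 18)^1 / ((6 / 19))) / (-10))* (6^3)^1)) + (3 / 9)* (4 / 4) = 10386294 / 146965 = 70.67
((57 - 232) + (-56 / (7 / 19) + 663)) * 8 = 2688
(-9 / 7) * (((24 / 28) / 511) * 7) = -54 / 3577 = -0.02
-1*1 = -1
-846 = -846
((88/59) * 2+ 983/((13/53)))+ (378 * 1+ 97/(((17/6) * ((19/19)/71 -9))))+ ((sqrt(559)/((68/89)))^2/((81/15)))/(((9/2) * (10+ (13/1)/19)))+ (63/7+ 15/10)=4398.98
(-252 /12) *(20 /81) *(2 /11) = -280 /297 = -0.94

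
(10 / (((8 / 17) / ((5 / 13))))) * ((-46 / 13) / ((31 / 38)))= -185725 / 5239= -35.45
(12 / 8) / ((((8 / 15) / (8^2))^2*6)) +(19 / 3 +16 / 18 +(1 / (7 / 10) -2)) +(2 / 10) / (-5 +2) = 1136074 / 315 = 3606.58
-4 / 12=-1 / 3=-0.33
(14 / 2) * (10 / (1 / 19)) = 1330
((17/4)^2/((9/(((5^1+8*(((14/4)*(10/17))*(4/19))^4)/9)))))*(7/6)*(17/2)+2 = 471381442963/34454787264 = 13.68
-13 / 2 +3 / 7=-85 / 14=-6.07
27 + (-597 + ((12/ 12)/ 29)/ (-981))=-16215931/ 28449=-570.00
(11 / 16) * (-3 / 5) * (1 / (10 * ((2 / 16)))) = -33 / 100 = -0.33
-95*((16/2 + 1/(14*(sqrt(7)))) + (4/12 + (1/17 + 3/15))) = -41629/51 - 95*sqrt(7)/98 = -818.82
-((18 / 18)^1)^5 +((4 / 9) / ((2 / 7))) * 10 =131 / 9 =14.56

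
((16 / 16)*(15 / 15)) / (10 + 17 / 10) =10 / 117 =0.09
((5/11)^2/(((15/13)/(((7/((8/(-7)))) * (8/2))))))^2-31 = -6195131/527076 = -11.75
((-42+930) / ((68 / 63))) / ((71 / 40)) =559440 / 1207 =463.50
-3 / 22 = -0.14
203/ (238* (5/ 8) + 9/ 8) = 1624/ 1199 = 1.35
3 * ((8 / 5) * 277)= 6648 / 5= 1329.60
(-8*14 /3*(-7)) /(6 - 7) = -784 /3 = -261.33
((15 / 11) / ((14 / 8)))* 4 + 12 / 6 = 394 / 77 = 5.12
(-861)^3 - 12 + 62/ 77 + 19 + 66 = -49147352654/ 77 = -638277307.19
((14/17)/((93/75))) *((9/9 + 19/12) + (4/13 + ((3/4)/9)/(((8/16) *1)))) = 27825/13702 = 2.03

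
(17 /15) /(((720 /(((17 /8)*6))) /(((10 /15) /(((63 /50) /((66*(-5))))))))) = -15895 /4536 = -3.50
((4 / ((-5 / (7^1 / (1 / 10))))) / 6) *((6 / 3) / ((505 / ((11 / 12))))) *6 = -308 / 1515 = -0.20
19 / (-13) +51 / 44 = -173 / 572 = -0.30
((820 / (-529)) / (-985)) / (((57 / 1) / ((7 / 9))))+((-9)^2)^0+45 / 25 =748463506 / 267306345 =2.80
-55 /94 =-0.59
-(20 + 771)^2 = -625681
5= 5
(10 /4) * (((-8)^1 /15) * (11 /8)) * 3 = -11 /2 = -5.50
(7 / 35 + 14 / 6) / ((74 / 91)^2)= 157339 / 41070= 3.83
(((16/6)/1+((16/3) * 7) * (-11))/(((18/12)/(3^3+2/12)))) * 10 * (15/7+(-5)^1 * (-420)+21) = -156886102.86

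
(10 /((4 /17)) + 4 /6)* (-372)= -16058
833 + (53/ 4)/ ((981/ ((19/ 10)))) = 32687927/ 39240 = 833.03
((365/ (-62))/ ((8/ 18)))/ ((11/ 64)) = -77.07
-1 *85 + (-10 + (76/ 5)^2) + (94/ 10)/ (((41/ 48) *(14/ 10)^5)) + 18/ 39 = 31028216581/ 223953275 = 138.55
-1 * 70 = -70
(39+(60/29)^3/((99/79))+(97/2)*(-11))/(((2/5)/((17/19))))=-1170029165/1073116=-1090.31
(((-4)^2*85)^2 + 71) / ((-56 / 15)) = -27745065 / 56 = -495447.59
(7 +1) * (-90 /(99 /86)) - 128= -8288 /11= -753.45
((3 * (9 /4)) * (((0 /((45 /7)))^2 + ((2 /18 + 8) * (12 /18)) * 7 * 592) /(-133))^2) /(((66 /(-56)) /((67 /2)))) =-1751830051328 /321651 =-5446369.05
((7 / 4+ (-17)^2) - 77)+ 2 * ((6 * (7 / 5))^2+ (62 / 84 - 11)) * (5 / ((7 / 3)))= 462727 / 980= 472.17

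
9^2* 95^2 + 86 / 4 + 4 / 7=10234659 / 14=731047.07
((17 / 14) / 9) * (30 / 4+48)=7.49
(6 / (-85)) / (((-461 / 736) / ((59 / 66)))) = 43424 / 431035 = 0.10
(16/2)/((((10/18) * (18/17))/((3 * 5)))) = 204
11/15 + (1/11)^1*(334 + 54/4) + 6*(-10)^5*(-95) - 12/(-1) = 57000044.32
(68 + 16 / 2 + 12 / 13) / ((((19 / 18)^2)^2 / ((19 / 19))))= 104976000 / 1694173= 61.96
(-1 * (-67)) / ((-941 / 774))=-51858 / 941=-55.11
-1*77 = -77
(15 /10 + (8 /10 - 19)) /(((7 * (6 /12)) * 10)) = -167 /350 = -0.48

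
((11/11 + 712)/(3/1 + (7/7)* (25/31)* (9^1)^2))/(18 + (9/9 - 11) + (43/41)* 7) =906223/1332222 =0.68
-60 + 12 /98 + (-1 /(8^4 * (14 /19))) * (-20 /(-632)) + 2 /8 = -3781726873 /63422464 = -59.63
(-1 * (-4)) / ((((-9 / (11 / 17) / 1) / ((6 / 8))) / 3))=-11 / 17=-0.65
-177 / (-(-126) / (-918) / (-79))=-713133 / 7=-101876.14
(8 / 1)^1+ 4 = 12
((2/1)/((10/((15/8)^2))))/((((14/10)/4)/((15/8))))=3375/896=3.77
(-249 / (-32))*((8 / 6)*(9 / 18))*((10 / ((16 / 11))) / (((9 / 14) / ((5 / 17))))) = 159775 / 9792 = 16.32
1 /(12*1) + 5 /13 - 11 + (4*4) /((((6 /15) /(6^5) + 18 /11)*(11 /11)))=-41191993 /54589236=-0.75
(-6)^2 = 36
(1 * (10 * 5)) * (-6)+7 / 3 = -893 / 3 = -297.67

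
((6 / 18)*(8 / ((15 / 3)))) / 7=8 / 105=0.08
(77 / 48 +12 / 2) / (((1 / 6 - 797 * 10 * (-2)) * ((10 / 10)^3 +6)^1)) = 365 / 5355896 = 0.00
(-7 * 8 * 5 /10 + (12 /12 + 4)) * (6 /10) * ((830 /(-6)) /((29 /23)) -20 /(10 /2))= 227539 /145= 1569.23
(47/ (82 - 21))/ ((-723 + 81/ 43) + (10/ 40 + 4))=-8084/ 7521361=-0.00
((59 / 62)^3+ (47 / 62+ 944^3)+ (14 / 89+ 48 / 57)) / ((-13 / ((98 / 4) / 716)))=-16612337294023858821 / 7502483455168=-2214245.11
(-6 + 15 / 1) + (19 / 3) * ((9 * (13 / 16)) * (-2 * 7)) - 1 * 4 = -5147 / 8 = -643.38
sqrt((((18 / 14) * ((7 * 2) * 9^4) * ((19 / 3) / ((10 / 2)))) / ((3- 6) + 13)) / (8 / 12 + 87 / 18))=81 * sqrt(1254) / 55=52.15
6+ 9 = 15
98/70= 7/5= 1.40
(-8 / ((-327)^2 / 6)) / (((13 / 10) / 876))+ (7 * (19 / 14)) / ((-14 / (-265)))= 179.52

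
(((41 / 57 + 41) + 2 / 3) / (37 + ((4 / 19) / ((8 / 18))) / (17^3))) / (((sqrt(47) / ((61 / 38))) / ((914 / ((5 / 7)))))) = 289532807914 * sqrt(47) / 5783036745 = 343.23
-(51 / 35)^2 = -2601 / 1225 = -2.12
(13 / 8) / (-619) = -13 / 4952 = -0.00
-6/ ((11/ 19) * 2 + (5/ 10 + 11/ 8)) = -912/ 461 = -1.98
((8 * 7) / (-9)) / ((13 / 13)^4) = -56 / 9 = -6.22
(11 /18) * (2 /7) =11 /63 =0.17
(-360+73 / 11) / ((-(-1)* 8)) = -3887 / 88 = -44.17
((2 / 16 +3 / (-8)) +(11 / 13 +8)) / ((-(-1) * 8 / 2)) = 447 / 208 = 2.15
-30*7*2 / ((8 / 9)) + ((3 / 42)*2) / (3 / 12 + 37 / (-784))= -150031 / 318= -471.80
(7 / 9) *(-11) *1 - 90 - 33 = -1184 / 9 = -131.56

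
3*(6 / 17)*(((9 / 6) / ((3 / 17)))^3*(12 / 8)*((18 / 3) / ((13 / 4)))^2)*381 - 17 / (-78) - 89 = 1284221351 / 1014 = 1266490.48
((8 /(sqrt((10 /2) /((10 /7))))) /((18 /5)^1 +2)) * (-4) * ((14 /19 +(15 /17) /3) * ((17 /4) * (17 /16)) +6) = -9255 * sqrt(14) /1064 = -32.55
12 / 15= 4 / 5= 0.80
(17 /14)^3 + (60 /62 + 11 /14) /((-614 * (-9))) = 420887767 /235031832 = 1.79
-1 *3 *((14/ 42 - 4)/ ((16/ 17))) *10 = 935/ 8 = 116.88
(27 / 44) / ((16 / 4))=27 / 176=0.15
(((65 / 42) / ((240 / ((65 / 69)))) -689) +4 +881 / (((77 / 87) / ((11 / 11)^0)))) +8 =487230991 / 1530144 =318.42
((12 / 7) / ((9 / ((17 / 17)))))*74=296 / 21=14.10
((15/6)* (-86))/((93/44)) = -9460/93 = -101.72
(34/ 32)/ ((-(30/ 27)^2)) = -1377/ 1600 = -0.86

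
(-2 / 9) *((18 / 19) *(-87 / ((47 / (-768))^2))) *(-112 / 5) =-22988980224 / 209855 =-109546.97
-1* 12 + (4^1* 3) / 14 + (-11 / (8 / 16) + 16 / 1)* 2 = -162 / 7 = -23.14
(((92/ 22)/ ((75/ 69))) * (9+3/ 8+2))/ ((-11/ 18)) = -71.61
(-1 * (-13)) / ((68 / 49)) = 637 / 68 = 9.37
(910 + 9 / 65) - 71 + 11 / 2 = 109803 / 130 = 844.64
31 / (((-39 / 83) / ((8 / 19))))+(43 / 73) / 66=-27.77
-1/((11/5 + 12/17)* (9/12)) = -340/741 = -0.46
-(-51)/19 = 51/19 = 2.68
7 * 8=56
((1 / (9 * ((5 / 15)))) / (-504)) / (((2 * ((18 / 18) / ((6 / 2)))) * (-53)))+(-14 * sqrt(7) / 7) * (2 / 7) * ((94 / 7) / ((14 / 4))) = 1 / 53424 - 752 * sqrt(7) / 343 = -5.80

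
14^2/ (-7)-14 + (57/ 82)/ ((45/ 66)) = -8401/ 205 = -40.98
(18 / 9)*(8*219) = 3504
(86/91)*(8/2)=344/91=3.78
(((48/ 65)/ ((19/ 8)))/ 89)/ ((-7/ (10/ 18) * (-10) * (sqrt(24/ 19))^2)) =8/ 364455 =0.00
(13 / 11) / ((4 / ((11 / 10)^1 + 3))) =533 / 440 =1.21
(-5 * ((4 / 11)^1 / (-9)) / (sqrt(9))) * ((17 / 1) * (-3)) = -340 / 99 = -3.43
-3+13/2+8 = 23/2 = 11.50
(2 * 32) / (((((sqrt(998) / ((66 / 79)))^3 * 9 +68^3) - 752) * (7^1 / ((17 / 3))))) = -14510523380981760 / 123574114735956186253 +712555613830016 * sqrt(998) / 123574114735956186253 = 0.00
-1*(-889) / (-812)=-127 / 116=-1.09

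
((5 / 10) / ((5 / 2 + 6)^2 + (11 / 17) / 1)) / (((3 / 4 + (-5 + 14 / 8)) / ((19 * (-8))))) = 10336 / 24785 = 0.42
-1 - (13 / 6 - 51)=287 / 6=47.83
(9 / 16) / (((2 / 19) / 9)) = 1539 / 32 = 48.09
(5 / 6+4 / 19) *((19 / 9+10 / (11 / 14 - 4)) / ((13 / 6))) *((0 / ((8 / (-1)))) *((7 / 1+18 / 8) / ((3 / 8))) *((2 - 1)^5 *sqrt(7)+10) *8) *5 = 0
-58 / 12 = -29 / 6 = -4.83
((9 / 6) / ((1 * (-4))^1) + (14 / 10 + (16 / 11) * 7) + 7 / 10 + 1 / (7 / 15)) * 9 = 126.45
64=64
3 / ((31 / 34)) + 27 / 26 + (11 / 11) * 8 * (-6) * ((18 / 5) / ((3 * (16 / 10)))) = -25527 / 806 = -31.67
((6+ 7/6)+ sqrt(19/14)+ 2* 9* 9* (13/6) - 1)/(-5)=-2143/30 - sqrt(266)/70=-71.67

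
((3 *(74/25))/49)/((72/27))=333/4900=0.07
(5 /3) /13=5 /39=0.13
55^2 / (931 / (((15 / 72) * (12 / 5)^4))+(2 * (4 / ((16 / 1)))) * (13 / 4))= 2613600 / 117779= 22.19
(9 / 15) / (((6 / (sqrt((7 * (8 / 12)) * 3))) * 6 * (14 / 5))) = 0.02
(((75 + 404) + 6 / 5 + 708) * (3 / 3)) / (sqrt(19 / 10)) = 5941 * sqrt(190) / 95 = 862.01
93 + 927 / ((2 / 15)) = 14091 / 2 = 7045.50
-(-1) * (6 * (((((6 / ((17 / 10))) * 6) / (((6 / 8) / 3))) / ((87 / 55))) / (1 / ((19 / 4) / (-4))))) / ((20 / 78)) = -733590 / 493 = -1488.01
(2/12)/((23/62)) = 31/69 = 0.45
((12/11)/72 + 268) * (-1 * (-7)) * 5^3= 15477875/66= 234513.26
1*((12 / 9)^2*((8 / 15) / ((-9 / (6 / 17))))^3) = -65536 / 4029274125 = -0.00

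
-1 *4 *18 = -72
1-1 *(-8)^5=32769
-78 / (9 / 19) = -494 / 3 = -164.67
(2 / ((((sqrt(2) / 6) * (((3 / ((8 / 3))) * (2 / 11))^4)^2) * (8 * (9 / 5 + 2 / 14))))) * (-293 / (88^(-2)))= -69727234105869598720 * sqrt(2) / 243931419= -404249688472.01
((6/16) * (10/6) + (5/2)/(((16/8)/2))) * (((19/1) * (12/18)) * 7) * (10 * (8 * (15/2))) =166250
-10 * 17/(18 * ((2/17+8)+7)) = -1445/2313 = -0.62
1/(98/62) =31/49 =0.63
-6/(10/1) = -3/5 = -0.60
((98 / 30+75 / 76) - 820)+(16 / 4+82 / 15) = -919159 / 1140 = -806.28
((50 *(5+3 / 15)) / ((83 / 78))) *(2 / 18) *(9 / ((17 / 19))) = 385320 / 1411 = 273.08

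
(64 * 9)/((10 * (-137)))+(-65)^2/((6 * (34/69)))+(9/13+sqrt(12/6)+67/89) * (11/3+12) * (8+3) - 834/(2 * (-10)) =517 * sqrt(2)/3+277985596787/161679180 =1963.08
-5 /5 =-1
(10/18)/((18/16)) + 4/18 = 58/81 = 0.72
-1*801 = -801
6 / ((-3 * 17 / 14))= -28 / 17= -1.65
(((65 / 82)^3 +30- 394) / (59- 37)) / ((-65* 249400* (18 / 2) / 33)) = 15417179 / 4125335376000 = 0.00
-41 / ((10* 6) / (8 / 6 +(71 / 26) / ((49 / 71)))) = -828979 / 229320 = -3.61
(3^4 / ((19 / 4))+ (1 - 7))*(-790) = -165900 / 19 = -8731.58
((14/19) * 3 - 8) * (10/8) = -275/38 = -7.24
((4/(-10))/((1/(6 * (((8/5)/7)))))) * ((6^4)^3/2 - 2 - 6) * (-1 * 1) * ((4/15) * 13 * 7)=362216578048/25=14488663121.92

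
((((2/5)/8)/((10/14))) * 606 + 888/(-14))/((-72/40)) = 817/70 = 11.67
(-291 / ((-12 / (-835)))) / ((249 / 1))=-80995 / 996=-81.32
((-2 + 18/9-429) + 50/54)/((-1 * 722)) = 5779/9747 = 0.59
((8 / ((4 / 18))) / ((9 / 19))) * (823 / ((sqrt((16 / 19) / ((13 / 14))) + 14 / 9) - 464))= -144675494262 / 1069644031 - 5066388 * sqrt(3458) / 1069644031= -135.53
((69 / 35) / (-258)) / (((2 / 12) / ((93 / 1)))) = -6417 / 1505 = -4.26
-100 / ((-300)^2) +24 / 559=21041 / 503100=0.04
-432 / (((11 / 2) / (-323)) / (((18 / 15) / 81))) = 20672 / 55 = 375.85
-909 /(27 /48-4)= 14544 /55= 264.44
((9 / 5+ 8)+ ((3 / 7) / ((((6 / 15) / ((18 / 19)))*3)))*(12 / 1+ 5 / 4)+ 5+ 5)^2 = 4172255649 / 7075600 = 589.67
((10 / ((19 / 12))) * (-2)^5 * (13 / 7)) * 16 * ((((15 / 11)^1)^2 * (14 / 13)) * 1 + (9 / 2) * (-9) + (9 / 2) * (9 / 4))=170388.34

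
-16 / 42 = -8 / 21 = -0.38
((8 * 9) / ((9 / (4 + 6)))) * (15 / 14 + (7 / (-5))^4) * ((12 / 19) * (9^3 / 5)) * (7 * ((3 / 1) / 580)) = 2256406632 / 1721875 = 1310.44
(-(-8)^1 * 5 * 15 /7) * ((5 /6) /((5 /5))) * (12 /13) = 65.93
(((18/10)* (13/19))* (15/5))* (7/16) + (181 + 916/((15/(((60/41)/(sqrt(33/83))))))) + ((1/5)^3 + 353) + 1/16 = 677.41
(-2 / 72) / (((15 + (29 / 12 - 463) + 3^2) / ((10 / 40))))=1 / 62868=0.00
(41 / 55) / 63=41 / 3465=0.01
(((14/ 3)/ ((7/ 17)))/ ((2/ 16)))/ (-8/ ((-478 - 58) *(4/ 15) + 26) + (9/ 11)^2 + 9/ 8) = 230910592/ 4744287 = 48.67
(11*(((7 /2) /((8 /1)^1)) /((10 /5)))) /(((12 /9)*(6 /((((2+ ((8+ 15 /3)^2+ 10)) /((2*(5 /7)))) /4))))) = 97559 /10240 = 9.53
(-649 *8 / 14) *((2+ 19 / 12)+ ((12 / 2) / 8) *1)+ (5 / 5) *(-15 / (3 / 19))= -35743 / 21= -1702.05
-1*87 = -87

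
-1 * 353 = -353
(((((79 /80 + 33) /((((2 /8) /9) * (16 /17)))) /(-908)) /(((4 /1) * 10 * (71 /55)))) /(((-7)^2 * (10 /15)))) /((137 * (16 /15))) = -41184693 /7090564038656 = -0.00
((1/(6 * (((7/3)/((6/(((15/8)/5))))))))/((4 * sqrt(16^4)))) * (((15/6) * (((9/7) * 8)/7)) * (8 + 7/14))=765/21952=0.03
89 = 89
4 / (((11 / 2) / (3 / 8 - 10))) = -7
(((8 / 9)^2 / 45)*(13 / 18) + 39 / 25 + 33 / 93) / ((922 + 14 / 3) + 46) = 4900502 / 2472895575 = 0.00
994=994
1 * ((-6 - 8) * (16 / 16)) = -14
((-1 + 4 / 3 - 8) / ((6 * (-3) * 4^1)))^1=23 / 216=0.11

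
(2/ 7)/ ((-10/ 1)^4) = 1/ 35000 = 0.00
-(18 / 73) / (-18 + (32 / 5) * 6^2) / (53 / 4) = -20 / 228271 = -0.00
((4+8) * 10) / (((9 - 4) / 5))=120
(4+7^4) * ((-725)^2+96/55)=13905455551/11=1264132322.82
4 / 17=0.24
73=73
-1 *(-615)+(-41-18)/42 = 25771/42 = 613.60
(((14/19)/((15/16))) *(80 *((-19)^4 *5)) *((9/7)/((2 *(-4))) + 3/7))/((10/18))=19753920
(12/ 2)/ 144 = 1/ 24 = 0.04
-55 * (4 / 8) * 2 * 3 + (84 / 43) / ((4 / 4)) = -7011 / 43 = -163.05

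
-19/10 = -1.90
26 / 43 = 0.60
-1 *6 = -6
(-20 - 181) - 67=-268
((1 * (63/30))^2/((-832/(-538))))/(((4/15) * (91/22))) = 559251/216320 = 2.59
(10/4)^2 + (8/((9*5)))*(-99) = -227/20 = -11.35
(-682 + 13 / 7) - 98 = -5447 / 7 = -778.14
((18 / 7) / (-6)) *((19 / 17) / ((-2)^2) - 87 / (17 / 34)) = 35439 / 476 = 74.45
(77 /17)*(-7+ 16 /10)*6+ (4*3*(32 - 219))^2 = 428008086 /85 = 5035389.25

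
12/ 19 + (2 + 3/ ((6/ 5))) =195/ 38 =5.13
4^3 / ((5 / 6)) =384 / 5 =76.80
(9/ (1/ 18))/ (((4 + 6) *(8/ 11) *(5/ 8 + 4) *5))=891/ 925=0.96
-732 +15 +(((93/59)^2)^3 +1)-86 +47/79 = -2619379540852880/3332262157639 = -786.07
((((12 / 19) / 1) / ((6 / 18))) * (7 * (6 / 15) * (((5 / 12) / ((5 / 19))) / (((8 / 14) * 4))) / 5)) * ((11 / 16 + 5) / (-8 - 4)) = -4459 / 12800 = -0.35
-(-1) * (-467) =-467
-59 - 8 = -67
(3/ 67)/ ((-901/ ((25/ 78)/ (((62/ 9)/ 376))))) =-21150/ 24327901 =-0.00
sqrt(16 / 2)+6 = 2*sqrt(2)+6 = 8.83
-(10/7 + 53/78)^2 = -4.44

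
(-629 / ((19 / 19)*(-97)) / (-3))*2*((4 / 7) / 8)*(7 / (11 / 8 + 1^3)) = -5032 / 5529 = -0.91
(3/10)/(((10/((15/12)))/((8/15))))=1/50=0.02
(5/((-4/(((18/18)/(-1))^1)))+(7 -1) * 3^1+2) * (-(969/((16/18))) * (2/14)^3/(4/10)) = -3706425/21952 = -168.84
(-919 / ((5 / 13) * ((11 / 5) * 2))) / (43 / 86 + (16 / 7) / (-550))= -1095.19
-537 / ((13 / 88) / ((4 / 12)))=-15752 / 13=-1211.69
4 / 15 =0.27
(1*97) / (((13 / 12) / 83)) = 7431.69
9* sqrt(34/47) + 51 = 9* sqrt(1598)/47 + 51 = 58.65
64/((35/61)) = 3904/35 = 111.54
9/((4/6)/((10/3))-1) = -45/4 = -11.25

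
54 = 54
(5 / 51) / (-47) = -5 / 2397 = -0.00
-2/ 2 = -1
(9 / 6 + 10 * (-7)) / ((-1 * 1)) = 137 / 2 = 68.50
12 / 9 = 4 / 3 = 1.33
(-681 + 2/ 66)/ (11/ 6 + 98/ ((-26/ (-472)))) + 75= 114017303/ 1528021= 74.62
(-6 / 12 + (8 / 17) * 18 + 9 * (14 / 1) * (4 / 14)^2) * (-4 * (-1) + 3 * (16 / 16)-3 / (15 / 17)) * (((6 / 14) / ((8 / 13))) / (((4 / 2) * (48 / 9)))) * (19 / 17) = 17386083 / 3625216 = 4.80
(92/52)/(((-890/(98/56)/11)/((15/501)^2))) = -8855/258140584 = -0.00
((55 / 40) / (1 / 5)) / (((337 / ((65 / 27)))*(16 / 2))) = 3575 / 582336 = 0.01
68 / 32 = 17 / 8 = 2.12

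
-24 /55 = -0.44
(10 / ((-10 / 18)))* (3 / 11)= -54 / 11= -4.91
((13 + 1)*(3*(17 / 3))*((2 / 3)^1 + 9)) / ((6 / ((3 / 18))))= 3451 / 54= 63.91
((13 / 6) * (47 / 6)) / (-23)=-611 / 828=-0.74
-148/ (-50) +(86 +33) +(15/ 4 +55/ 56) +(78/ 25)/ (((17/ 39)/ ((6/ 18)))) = 3072057/ 23800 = 129.08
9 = 9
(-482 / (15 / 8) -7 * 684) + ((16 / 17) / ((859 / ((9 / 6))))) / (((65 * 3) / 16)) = -2873251156 / 569517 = -5045.07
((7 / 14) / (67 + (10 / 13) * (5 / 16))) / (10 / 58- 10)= -0.00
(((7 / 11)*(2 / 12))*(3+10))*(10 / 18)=455 / 594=0.77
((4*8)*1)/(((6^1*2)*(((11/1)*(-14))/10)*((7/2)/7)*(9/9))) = -80/231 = -0.35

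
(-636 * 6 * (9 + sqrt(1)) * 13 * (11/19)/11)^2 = 246095366400/361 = 681704616.07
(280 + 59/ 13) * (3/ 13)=11097/ 169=65.66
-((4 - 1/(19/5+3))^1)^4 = -294499921/1336336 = -220.38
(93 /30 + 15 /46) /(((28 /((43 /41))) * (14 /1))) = 8471 /924140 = 0.01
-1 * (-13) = 13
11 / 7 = 1.57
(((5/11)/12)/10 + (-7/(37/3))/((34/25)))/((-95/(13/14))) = 892723/220854480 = 0.00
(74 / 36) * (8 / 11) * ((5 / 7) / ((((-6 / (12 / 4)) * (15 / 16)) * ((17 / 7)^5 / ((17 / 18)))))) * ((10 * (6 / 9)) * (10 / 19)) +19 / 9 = 26580334771 / 12725343081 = 2.09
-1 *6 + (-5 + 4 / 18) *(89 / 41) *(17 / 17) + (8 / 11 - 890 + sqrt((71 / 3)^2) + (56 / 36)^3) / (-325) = -1465967024 / 106853175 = -13.72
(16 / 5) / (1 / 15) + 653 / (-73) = 2851 / 73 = 39.05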